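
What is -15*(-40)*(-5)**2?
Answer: 15000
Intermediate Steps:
-15*(-40)*(-5)**2 = 600*25 = 15000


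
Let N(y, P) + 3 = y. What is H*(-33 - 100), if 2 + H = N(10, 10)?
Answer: -665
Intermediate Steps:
N(y, P) = -3 + y
H = 5 (H = -2 + (-3 + 10) = -2 + 7 = 5)
H*(-33 - 100) = 5*(-33 - 100) = 5*(-133) = -665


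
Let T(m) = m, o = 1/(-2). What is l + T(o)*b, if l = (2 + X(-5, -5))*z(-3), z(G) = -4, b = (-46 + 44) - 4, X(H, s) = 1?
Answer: -9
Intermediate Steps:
o = -½ ≈ -0.50000
b = -6 (b = -2 - 4 = -6)
l = -12 (l = (2 + 1)*(-4) = 3*(-4) = -12)
l + T(o)*b = -12 - ½*(-6) = -12 + 3 = -9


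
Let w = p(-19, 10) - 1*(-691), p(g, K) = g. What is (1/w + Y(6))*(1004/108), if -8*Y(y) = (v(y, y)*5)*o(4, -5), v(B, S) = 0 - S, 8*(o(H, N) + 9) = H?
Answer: -5376169/18144 ≈ -296.31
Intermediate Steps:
o(H, N) = -9 + H/8
v(B, S) = -S
w = 672 (w = -19 - 1*(-691) = -19 + 691 = 672)
Y(y) = -85*y/16 (Y(y) = --y*5*(-9 + (⅛)*4)/8 = -(-5*y)*(-9 + ½)/8 = -(-5*y)*(-17)/(8*2) = -85*y/16)
(1/w + Y(6))*(1004/108) = (1/672 - 85/16*6)*(1004/108) = (1/672 - 255/8)*(1004*(1/108)) = -21419/672*251/27 = -5376169/18144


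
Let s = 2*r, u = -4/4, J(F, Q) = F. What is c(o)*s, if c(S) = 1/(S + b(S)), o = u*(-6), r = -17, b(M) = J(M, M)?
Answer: -17/6 ≈ -2.8333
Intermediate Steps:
b(M) = M
u = -1 (u = -4*¼ = -1)
o = 6 (o = -1*(-6) = 6)
s = -34 (s = 2*(-17) = -34)
c(S) = 1/(2*S) (c(S) = 1/(S + S) = 1/(2*S))
c(o)*s = ((½)/6)*(-34) = ((½)*(⅙))*(-34) = (1/12)*(-34) = -17/6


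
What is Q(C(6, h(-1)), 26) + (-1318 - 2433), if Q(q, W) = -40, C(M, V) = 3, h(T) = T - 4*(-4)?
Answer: -3791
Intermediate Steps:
h(T) = 16 + T (h(T) = T + 16 = 16 + T)
Q(C(6, h(-1)), 26) + (-1318 - 2433) = -40 + (-1318 - 2433) = -40 - 3751 = -3791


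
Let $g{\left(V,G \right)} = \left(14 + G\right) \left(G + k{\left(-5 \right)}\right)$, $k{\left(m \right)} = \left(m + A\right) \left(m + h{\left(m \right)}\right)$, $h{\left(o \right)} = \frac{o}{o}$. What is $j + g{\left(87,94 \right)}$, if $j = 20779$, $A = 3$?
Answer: $31795$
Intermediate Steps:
$h{\left(o \right)} = 1$
$k{\left(m \right)} = \left(1 + m\right) \left(3 + m\right)$ ($k{\left(m \right)} = \left(m + 3\right) \left(m + 1\right) = \left(3 + m\right) \left(1 + m\right) = \left(1 + m\right) \left(3 + m\right)$)
$g{\left(V,G \right)} = \left(8 + G\right) \left(14 + G\right)$ ($g{\left(V,G \right)} = \left(14 + G\right) \left(G + \left(3 + \left(-5\right)^{2} + 4 \left(-5\right)\right)\right) = \left(14 + G\right) \left(G + \left(3 + 25 - 20\right)\right) = \left(14 + G\right) \left(G + 8\right) = \left(14 + G\right) \left(8 + G\right) = \left(8 + G\right) \left(14 + G\right)$)
$j + g{\left(87,94 \right)} = 20779 + \left(112 + 94^{2} + 22 \cdot 94\right) = 20779 + \left(112 + 8836 + 2068\right) = 20779 + 11016 = 31795$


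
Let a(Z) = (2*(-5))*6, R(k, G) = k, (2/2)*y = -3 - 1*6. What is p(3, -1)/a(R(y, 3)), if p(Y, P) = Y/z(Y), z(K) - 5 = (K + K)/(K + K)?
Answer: -1/120 ≈ -0.0083333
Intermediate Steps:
y = -9 (y = -3 - 1*6 = -3 - 6 = -9)
z(K) = 6 (z(K) = 5 + (K + K)/(K + K) = 5 + (2*K)/((2*K)) = 5 + (2*K)*(1/(2*K)) = 5 + 1 = 6)
a(Z) = -60 (a(Z) = -10*6 = -60)
p(Y, P) = Y/6
p(3, -1)/a(R(y, 3)) = ((⅙)*3)/(-60) = (½)*(-1/60) = -1/120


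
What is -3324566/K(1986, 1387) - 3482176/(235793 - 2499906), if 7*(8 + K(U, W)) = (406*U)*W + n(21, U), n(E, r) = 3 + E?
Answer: 1920818452513027/1266047001674690 ≈ 1.5172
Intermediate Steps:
K(U, W) = -32/7 + 58*U*W (K(U, W) = -8 + ((406*U)*W + (3 + 21))/7 = -8 + (406*U*W + 24)/7 = -8 + (24 + 406*U*W)/7 = -8 + (24/7 + 58*U*W) = -32/7 + 58*U*W)
-3324566/K(1986, 1387) - 3482176/(235793 - 2499906) = -3324566/(-32/7 + 58*1986*1387) - 3482176/(235793 - 2499906) = -3324566/(-32/7 + 159765756) - 3482176/(-2264113) = -3324566/1118360260/7 - 3482176*(-1/2264113) = -3324566*7/1118360260 + 3482176/2264113 = -11635981/559180130 + 3482176/2264113 = 1920818452513027/1266047001674690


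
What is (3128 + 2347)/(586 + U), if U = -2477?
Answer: -5475/1891 ≈ -2.8953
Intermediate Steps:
(3128 + 2347)/(586 + U) = (3128 + 2347)/(586 - 2477) = 5475/(-1891) = 5475*(-1/1891) = -5475/1891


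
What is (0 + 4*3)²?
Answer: 144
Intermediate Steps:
(0 + 4*3)² = (0 + 12)² = 12² = 144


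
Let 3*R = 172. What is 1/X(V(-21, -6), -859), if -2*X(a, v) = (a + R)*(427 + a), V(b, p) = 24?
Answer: -3/55022 ≈ -5.4524e-5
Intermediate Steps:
R = 172/3 (R = (⅓)*172 = 172/3 ≈ 57.333)
X(a, v) = -(427 + a)*(172/3 + a)/2 (X(a, v) = -(a + 172/3)*(427 + a)/2 = -(172/3 + a)*(427 + a)/2 = -(427 + a)*(172/3 + a)/2)
1/X(V(-21, -6), -859) = 1/(-36722/3 - 1453/6*24 - ½*24²) = 1/(-36722/3 - 5812 - ½*576) = 1/(-36722/3 - 5812 - 288) = 1/(-55022/3) = -3/55022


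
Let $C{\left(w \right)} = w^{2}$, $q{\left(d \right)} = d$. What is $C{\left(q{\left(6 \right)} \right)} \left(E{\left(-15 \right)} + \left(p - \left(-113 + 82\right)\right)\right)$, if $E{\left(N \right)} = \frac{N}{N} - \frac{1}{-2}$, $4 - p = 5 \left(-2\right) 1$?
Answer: $1674$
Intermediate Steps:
$p = 14$ ($p = 4 - 5 \left(-2\right) 1 = 4 - \left(-10\right) 1 = 4 - -10 = 4 + 10 = 14$)
$E{\left(N \right)} = \frac{3}{2}$ ($E{\left(N \right)} = 1 - - \frac{1}{2} = 1 + \frac{1}{2} = \frac{3}{2}$)
$C{\left(q{\left(6 \right)} \right)} \left(E{\left(-15 \right)} + \left(p - \left(-113 + 82\right)\right)\right) = 6^{2} \left(\frac{3}{2} + \left(14 - \left(-113 + 82\right)\right)\right) = 36 \left(\frac{3}{2} + \left(14 - -31\right)\right) = 36 \left(\frac{3}{2} + \left(14 + 31\right)\right) = 36 \left(\frac{3}{2} + 45\right) = 36 \cdot \frac{93}{2} = 1674$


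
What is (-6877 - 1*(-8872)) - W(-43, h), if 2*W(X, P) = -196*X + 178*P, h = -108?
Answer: 7393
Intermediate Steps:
W(X, P) = -98*X + 89*P (W(X, P) = (-196*X + 178*P)/2 = -98*X + 89*P)
(-6877 - 1*(-8872)) - W(-43, h) = (-6877 - 1*(-8872)) - (-98*(-43) + 89*(-108)) = (-6877 + 8872) - (4214 - 9612) = 1995 - 1*(-5398) = 1995 + 5398 = 7393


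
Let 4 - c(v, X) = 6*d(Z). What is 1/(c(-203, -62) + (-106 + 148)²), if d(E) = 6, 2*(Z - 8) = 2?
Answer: 1/1732 ≈ 0.00057737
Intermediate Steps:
Z = 9 (Z = 8 + (½)*2 = 8 + 1 = 9)
c(v, X) = -32 (c(v, X) = 4 - 6*6 = 4 - 1*36 = 4 - 36 = -32)
1/(c(-203, -62) + (-106 + 148)²) = 1/(-32 + (-106 + 148)²) = 1/(-32 + 42²) = 1/(-32 + 1764) = 1/1732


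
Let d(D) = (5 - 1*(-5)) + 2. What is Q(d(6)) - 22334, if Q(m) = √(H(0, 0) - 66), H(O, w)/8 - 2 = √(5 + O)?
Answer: -22334 + I*√(50 - 8*√5) ≈ -22334.0 + 5.6667*I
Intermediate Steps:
H(O, w) = 16 + 8*√(5 + O)
d(D) = 12 (d(D) = (5 + 5) + 2 = 10 + 2 = 12)
Q(m) = √(-50 + 8*√5) (Q(m) = √((16 + 8*√(5 + 0)) - 66) = √((16 + 8*√5) - 66) = √(-50 + 8*√5))
Q(d(6)) - 22334 = √(-50 + 8*√5) - 22334 = -22334 + √(-50 + 8*√5)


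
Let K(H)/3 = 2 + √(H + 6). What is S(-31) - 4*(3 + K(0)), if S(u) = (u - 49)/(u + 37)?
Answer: -148/3 - 12*√6 ≈ -78.727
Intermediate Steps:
S(u) = (-49 + u)/(37 + u)
K(H) = 6 + 3*√(6 + H) (K(H) = 3*(2 + √(H + 6)) = 3*(2 + √(6 + H)) = 6 + 3*√(6 + H))
S(-31) - 4*(3 + K(0)) = (-49 - 31)/(37 - 31) - 4*(3 + (6 + 3*√(6 + 0))) = -80/6 - 4*(3 + (6 + 3*√6)) = (⅙)*(-80) - 4*(9 + 3*√6) = -40/3 + (-36 - 12*√6) = -148/3 - 12*√6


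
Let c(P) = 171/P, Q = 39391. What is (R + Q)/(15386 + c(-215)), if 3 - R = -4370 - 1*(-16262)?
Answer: 5912930/3307819 ≈ 1.7876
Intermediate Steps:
R = -11889 (R = 3 - (-4370 - 1*(-16262)) = 3 - (-4370 + 16262) = 3 - 1*11892 = 3 - 11892 = -11889)
(R + Q)/(15386 + c(-215)) = (-11889 + 39391)/(15386 + 171/(-215)) = 27502/(15386 + 171*(-1/215)) = 27502/(15386 - 171/215) = 27502/(3307819/215) = 27502*(215/3307819) = 5912930/3307819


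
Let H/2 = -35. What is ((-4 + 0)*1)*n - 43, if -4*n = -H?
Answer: 27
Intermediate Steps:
H = -70 (H = 2*(-35) = -70)
n = -35/2 (n = -(-1)*(-70)/4 = -¼*70 = -35/2 ≈ -17.500)
((-4 + 0)*1)*n - 43 = ((-4 + 0)*1)*(-35/2) - 43 = -4*1*(-35/2) - 43 = -4*(-35/2) - 43 = 70 - 43 = 27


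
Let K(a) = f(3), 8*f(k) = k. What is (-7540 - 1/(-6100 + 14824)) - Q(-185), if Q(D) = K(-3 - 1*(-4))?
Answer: -131564465/17448 ≈ -7540.4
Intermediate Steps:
f(k) = k/8
K(a) = 3/8 (K(a) = (1/8)*3 = 3/8)
Q(D) = 3/8
(-7540 - 1/(-6100 + 14824)) - Q(-185) = (-7540 - 1/(-6100 + 14824)) - 1*3/8 = (-7540 - 1/8724) - 3/8 = -65778961/8724 - 3/8 = -131564465/17448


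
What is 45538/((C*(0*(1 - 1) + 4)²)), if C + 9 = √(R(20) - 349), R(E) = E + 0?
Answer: -204921/3280 - 22769*I*√329/3280 ≈ -62.476 - 125.91*I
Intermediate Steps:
R(E) = E
C = -9 + I*√329 (C = -9 + √(20 - 349) = -9 + √(-329) = -9 + I*√329 ≈ -9.0 + 18.138*I)
45538/((C*(0*(1 - 1) + 4)²)) = 45538/(((-9 + I*√329)*(0*(1 - 1) + 4)²)) = 45538/(((-9 + I*√329)*(0*0 + 4)²)) = 45538/(((-9 + I*√329)*(0 + 4)²)) = 45538/(((-9 + I*√329)*4²)) = 45538/(((-9 + I*√329)*16)) = 45538/(-144 + 16*I*√329)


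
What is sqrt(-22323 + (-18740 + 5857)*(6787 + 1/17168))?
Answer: 5*I*sqrt(64444393471515)/4292 ≈ 9352.0*I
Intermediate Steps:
sqrt(-22323 + (-18740 + 5857)*(6787 + 1/17168)) = sqrt(-22323 - 12883*(6787 + 1/17168)) = sqrt(-22323 - 12883*116519217/17168) = sqrt(-22323 - 1501117072611/17168) = sqrt(-1501500313875/17168) = 5*I*sqrt(64444393471515)/4292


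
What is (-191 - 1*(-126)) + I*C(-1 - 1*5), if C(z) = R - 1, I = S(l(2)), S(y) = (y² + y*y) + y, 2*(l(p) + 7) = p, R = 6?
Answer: 265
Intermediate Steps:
l(p) = -7 + p/2
S(y) = y + 2*y² (S(y) = (y² + y²) + y = 2*y² + y = y + 2*y²)
I = 66 (I = (-7 + (½)*2)*(1 + 2*(-7 + (½)*2)) = (-7 + 1)*(1 + 2*(-7 + 1)) = -6*(1 + 2*(-6)) = -6*(1 - 12) = -6*(-11) = 66)
C(z) = 5 (C(z) = 6 - 1 = 5)
(-191 - 1*(-126)) + I*C(-1 - 1*5) = (-191 - 1*(-126)) + 66*5 = (-191 + 126) + 330 = -65 + 330 = 265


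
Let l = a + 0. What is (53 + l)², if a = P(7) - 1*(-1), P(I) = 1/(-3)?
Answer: 25921/9 ≈ 2880.1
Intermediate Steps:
P(I) = -⅓
a = ⅔ (a = -⅓ - 1*(-1) = -⅓ + 1 = ⅔ ≈ 0.66667)
l = ⅔ (l = ⅔ + 0 = ⅔ ≈ 0.66667)
(53 + l)² = (53 + ⅔)² = (161/3)² = 25921/9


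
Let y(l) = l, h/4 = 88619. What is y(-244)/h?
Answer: -61/88619 ≈ -0.00068834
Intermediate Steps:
h = 354476 (h = 4*88619 = 354476)
y(-244)/h = -244/354476 = -244*1/354476 = -61/88619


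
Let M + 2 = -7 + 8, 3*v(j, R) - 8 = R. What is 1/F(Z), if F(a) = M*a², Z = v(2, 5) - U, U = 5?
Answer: -9/4 ≈ -2.2500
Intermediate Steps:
v(j, R) = 8/3 + R/3
M = -1 (M = -2 + (-7 + 8) = -2 + 1 = -1)
Z = -⅔ (Z = (8/3 + (⅓)*5) - 1*5 = (8/3 + 5/3) - 5 = 13/3 - 5 = -⅔ ≈ -0.66667)
F(a) = -a²
1/F(Z) = 1/(-(-⅔)²) = 1/(-1*4/9) = 1/(-4/9) = -9/4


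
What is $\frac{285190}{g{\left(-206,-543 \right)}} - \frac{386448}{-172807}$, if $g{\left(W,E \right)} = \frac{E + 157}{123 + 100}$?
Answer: $- \frac{5494960774331}{33351751} \approx -1.6476 \cdot 10^{5}$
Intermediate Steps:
$g{\left(W,E \right)} = \frac{157}{223} + \frac{E}{223}$ ($g{\left(W,E \right)} = \frac{157 + E}{223} = \left(157 + E\right) \frac{1}{223} = \frac{157}{223} + \frac{E}{223}$)
$\frac{285190}{g{\left(-206,-543 \right)}} - \frac{386448}{-172807} = \frac{285190}{\frac{157}{223} + \frac{1}{223} \left(-543\right)} - \frac{386448}{-172807} = \frac{285190}{\frac{157}{223} - \frac{543}{223}} - - \frac{386448}{172807} = \frac{285190}{- \frac{386}{223}} + \frac{386448}{172807} = 285190 \left(- \frac{223}{386}\right) + \frac{386448}{172807} = - \frac{31798685}{193} + \frac{386448}{172807} = - \frac{5494960774331}{33351751}$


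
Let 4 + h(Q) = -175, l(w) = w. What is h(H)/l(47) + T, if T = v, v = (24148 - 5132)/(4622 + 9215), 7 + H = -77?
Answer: -1583071/650339 ≈ -2.4342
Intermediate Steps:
H = -84 (H = -7 - 77 = -84)
h(Q) = -179 (h(Q) = -4 - 175 = -179)
v = 19016/13837 ≈ 1.3743
T = 19016/13837 ≈ 1.3743
h(H)/l(47) + T = -179/47 + 19016/13837 = -1583071/650339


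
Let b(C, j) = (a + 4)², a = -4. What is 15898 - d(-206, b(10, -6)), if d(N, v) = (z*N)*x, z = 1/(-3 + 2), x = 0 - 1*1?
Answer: 16104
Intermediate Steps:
b(C, j) = 0 (b(C, j) = (-4 + 4)² = 0² = 0)
x = -1 (x = 0 - 1 = -1)
z = -1 (z = 1/(-1) = -1)
d(N, v) = N (d(N, v) = -N*(-1) = N)
15898 - d(-206, b(10, -6)) = 15898 - 1*(-206) = 15898 + 206 = 16104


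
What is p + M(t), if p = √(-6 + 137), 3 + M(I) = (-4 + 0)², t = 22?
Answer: 13 + √131 ≈ 24.446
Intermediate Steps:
M(I) = 13 (M(I) = -3 + (-4 + 0)² = -3 + (-4)² = -3 + 16 = 13)
p = √131 ≈ 11.446
p + M(t) = √131 + 13 = 13 + √131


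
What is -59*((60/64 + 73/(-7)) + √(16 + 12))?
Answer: 62717/112 - 118*√7 ≈ 247.77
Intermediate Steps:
-59*((60/64 + 73/(-7)) + √(16 + 12)) = -59*((60*(1/64) + 73*(-⅐)) + √28) = -59*((15/16 - 73/7) + 2*√7) = -59*(-1063/112 + 2*√7) = 62717/112 - 118*√7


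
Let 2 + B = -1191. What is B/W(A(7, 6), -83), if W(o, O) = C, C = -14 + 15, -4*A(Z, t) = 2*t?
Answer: -1193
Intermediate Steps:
A(Z, t) = -t/2
B = -1193 (B = -2 - 1191 = -1193)
C = 1
W(o, O) = 1
B/W(A(7, 6), -83) = -1193/1 = -1193*1 = -1193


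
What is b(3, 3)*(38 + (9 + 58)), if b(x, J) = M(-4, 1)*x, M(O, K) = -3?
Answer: -945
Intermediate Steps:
b(x, J) = -3*x
b(3, 3)*(38 + (9 + 58)) = (-3*3)*(38 + (9 + 58)) = -9*(38 + 67) = -9*105 = -945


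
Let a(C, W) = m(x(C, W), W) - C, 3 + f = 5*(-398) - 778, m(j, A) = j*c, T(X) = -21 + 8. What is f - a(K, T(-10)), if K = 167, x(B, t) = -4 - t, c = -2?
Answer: -2586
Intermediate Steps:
T(X) = -13
m(j, A) = -2*j (m(j, A) = j*(-2) = -2*j)
f = -2771 (f = -3 + (5*(-398) - 778) = -3 + (-1990 - 778) = -3 - 2768 = -2771)
a(C, W) = 8 - C + 2*W (a(C, W) = -2*(-4 - W) - C = (8 + 2*W) - C = 8 - C + 2*W)
f - a(K, T(-10)) = -2771 - (8 - 1*167 + 2*(-13)) = -2771 - (8 - 167 - 26) = -2771 - 1*(-185) = -2771 + 185 = -2586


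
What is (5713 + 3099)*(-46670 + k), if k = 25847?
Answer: -183492276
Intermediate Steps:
(5713 + 3099)*(-46670 + k) = (5713 + 3099)*(-46670 + 25847) = 8812*(-20823) = -183492276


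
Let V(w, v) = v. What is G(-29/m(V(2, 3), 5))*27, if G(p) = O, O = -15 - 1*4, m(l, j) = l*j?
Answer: -513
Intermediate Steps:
m(l, j) = j*l
O = -19 (O = -15 - 4 = -19)
G(p) = -19
G(-29/m(V(2, 3), 5))*27 = -19*27 = -513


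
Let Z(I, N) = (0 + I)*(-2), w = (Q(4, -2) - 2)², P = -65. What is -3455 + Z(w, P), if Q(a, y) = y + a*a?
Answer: -3743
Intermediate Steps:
Q(a, y) = y + a²
w = 144 (w = ((-2 + 4²) - 2)² = ((-2 + 16) - 2)² = (14 - 2)² = 12² = 144)
Z(I, N) = -2*I (Z(I, N) = I*(-2) = -2*I)
-3455 + Z(w, P) = -3455 - 2*144 = -3455 - 288 = -3743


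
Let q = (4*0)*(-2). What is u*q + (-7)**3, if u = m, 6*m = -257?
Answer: -343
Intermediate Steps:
m = -257/6 (m = (1/6)*(-257) = -257/6 ≈ -42.833)
u = -257/6 ≈ -42.833
q = 0 (q = 0*(-2) = 0)
u*q + (-7)**3 = -257/6*0 + (-7)**3 = 0 - 343 = -343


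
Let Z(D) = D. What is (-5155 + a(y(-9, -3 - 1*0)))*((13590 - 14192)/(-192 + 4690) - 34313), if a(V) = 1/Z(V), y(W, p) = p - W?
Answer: 1193399145551/6747 ≈ 1.7688e+8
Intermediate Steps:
a(V) = 1/V
(-5155 + a(y(-9, -3 - 1*0)))*((13590 - 14192)/(-192 + 4690) - 34313) = (-5155 + 1/((-3 - 1*0) - 1*(-9)))*((13590 - 14192)/(-192 + 4690) - 34313) = (-5155 + 1/((-3 + 0) + 9))*(-602/4498 - 34313) = (-5155 + 1/(-3 + 9))*(-602*1/4498 - 34313) = (-5155 + 1/6)*(-301/2249 - 34313) = (-5155 + ⅙)*(-77170238/2249) = -30929/6*(-77170238/2249) = 1193399145551/6747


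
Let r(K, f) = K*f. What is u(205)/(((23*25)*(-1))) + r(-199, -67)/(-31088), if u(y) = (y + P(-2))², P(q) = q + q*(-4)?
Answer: -20772169/266800 ≈ -77.857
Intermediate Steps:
P(q) = -3*q (P(q) = q - 4*q = -3*q)
u(y) = (6 + y)² (u(y) = (y - 3*(-2))² = (y + 6)² = (6 + y)²)
u(205)/(((23*25)*(-1))) + r(-199, -67)/(-31088) = (6 + 205)²/(((23*25)*(-1))) - 199*(-67)/(-31088) = 211²/((575*(-1))) + 13333*(-1/31088) = 44521/(-575) - 199/464 = 44521*(-1/575) - 199/464 = -44521/575 - 199/464 = -20772169/266800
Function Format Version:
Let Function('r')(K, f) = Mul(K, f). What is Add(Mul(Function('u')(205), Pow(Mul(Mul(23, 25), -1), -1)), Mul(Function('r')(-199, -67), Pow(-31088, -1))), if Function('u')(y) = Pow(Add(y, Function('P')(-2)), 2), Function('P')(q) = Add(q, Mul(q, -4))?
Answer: Rational(-20772169, 266800) ≈ -77.857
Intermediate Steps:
Function('P')(q) = Mul(-3, q) (Function('P')(q) = Add(q, Mul(-4, q)) = Mul(-3, q))
Function('u')(y) = Pow(Add(6, y), 2) (Function('u')(y) = Pow(Add(y, Mul(-3, -2)), 2) = Pow(Add(y, 6), 2) = Pow(Add(6, y), 2))
Add(Mul(Function('u')(205), Pow(Mul(Mul(23, 25), -1), -1)), Mul(Function('r')(-199, -67), Pow(-31088, -1))) = Add(Mul(Pow(Add(6, 205), 2), Pow(Mul(Mul(23, 25), -1), -1)), Mul(Mul(-199, -67), Pow(-31088, -1))) = Add(Mul(Pow(211, 2), Pow(Mul(575, -1), -1)), Mul(13333, Rational(-1, 31088))) = Add(Mul(44521, Pow(-575, -1)), Rational(-199, 464)) = Add(Mul(44521, Rational(-1, 575)), Rational(-199, 464)) = Add(Rational(-44521, 575), Rational(-199, 464)) = Rational(-20772169, 266800)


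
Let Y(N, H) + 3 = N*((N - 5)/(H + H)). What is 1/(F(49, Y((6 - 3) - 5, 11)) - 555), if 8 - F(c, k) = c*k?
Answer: -11/4743 ≈ -0.0023192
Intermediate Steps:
Y(N, H) = -3 + N*(-5 + N)/(2*H) (Y(N, H) = -3 + N*((N - 5)/(H + H)) = -3 + N*((-5 + N)/((2*H))) = -3 + N*((-5 + N)*(1/(2*H))) = -3 + N*((-5 + N)/(2*H)) = -3 + N*(-5 + N)/(2*H))
F(c, k) = 8 - c*k
1/(F(49, Y((6 - 3) - 5, 11)) - 555) = 1/((8 - 1*49*(½)*(((6 - 3) - 5)² - 6*11 - 5*((6 - 3) - 5))/11) - 555) = 1/((8 - 1*49*(½)*(1/11)*((3 - 5)² - 66 - 5*(3 - 5))) - 555) = 1/((8 - 1*49*(½)*(1/11)*((-2)² - 66 - 5*(-2))) - 555) = 1/((8 - 1*49*(½)*(1/11)*(4 - 66 + 10)) - 555) = 1/((8 - 1*49*(½)*(1/11)*(-52)) - 555) = 1/((8 - 1*49*(-26/11)) - 555) = 1/((8 + 1274/11) - 555) = 1/(1362/11 - 555) = 1/(-4743/11) = -11/4743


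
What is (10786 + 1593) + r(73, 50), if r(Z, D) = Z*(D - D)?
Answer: 12379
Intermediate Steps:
r(Z, D) = 0 (r(Z, D) = Z*0 = 0)
(10786 + 1593) + r(73, 50) = (10786 + 1593) + 0 = 12379 + 0 = 12379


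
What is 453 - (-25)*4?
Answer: 553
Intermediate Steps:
453 - (-25)*4 = 453 - 1*(-100) = 453 + 100 = 553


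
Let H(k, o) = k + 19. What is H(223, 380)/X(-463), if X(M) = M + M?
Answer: -121/463 ≈ -0.26134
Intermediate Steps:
X(M) = 2*M
H(k, o) = 19 + k
H(223, 380)/X(-463) = (19 + 223)/((2*(-463))) = 242/(-926) = 242*(-1/926) = -121/463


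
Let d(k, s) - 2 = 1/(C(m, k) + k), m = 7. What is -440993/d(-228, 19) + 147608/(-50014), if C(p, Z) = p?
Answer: -348171584105/1575441 ≈ -2.2100e+5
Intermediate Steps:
d(k, s) = 2 + 1/(7 + k)
-440993/d(-228, 19) + 147608/(-50014) = -440993*(7 - 228)/(15 + 2*(-228)) + 147608/(-50014) = -440993*(-221/(15 - 456)) + 147608*(-1/50014) = -440993/((-1/221*(-441))) - 73804/25007 = -440993/441/221 - 73804/25007 = -440993*221/441 - 73804/25007 = -13922779/63 - 73804/25007 = -348171584105/1575441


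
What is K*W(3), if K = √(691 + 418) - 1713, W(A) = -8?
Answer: 13704 - 8*√1109 ≈ 13438.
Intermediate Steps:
K = -1713 + √1109 (K = √1109 - 1713 = -1713 + √1109 ≈ -1679.7)
K*W(3) = (-1713 + √1109)*(-8) = 13704 - 8*√1109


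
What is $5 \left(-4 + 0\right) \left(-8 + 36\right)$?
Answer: $-560$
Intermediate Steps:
$5 \left(-4 + 0\right) \left(-8 + 36\right) = 5 \left(-4\right) 28 = \left(-20\right) 28 = -560$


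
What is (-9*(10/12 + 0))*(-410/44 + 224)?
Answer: -70845/44 ≈ -1610.1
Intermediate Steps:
(-9*(10/12 + 0))*(-410/44 + 224) = (-9*(10*(1/12) + 0))*(-410*1/44 + 224) = (-9*(⅚ + 0))*(-205/22 + 224) = -9*⅚*(4723/22) = -15/2*4723/22 = -70845/44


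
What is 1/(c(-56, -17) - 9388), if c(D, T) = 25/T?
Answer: -17/159621 ≈ -0.00010650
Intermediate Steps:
1/(c(-56, -17) - 9388) = 1/(25/(-17) - 9388) = 1/(25*(-1/17) - 9388) = 1/(-25/17 - 9388) = 1/(-159621/17) = -17/159621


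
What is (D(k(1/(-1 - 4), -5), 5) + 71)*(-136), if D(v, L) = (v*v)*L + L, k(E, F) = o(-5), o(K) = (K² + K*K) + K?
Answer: -1387336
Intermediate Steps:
o(K) = K + 2*K² (o(K) = (K² + K²) + K = 2*K² + K = K + 2*K²)
k(E, F) = 45 (k(E, F) = -5*(1 + 2*(-5)) = -5*(1 - 10) = -5*(-9) = 45)
D(v, L) = L + L*v² (D(v, L) = v²*L + L = L*v² + L = L + L*v²)
(D(k(1/(-1 - 4), -5), 5) + 71)*(-136) = (5*(1 + 45²) + 71)*(-136) = (5*(1 + 2025) + 71)*(-136) = (5*2026 + 71)*(-136) = (10130 + 71)*(-136) = 10201*(-136) = -1387336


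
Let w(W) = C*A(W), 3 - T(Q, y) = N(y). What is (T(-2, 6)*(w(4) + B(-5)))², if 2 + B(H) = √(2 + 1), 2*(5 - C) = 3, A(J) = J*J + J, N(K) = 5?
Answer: 18508 + 544*√3 ≈ 19450.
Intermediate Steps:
A(J) = J + J² (A(J) = J² + J = J + J²)
T(Q, y) = -2 (T(Q, y) = 3 - 1*5 = 3 - 5 = -2)
C = 7/2 (C = 5 - ½*3 = 5 - 3/2 = 7/2 ≈ 3.5000)
w(W) = 7*W*(1 + W)/2 (w(W) = 7*(W*(1 + W))/2 = 7*W*(1 + W)/2)
B(H) = -2 + √3 (B(H) = -2 + √(2 + 1) = -2 + √3)
(T(-2, 6)*(w(4) + B(-5)))² = (-2*((7/2)*4*(1 + 4) + (-2 + √3)))² = (-2*((7/2)*4*5 + (-2 + √3)))² = (-2*(70 + (-2 + √3)))² = (-2*(68 + √3))² = (-136 - 2*√3)²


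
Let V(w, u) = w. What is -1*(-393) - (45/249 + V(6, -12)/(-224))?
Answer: 3651897/9296 ≈ 392.85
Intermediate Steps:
-1*(-393) - (45/249 + V(6, -12)/(-224)) = -1*(-393) - (45/249 + 6/(-224)) = 393 - (45*(1/249) + 6*(-1/224)) = 393 - (15/83 - 3/112) = 393 - 1*1431/9296 = 393 - 1431/9296 = 3651897/9296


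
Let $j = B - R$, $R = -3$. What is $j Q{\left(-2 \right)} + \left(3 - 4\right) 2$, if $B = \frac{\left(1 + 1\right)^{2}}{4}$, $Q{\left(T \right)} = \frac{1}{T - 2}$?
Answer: $-3$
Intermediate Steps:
$Q{\left(T \right)} = \frac{1}{-2 + T}$
$B = 1$ ($B = 2^{2} \cdot \frac{1}{4} = 4 \cdot \frac{1}{4} = 1$)
$j = 4$ ($j = 1 - -3 = 1 + 3 = 4$)
$j Q{\left(-2 \right)} + \left(3 - 4\right) 2 = \frac{4}{-2 - 2} + \left(3 - 4\right) 2 = \frac{4}{-4} - 2 = 4 \left(- \frac{1}{4}\right) - 2 = -1 - 2 = -3$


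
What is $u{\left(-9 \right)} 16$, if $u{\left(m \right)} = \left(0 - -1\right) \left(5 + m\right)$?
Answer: $-64$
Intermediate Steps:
$u{\left(m \right)} = 5 + m$ ($u{\left(m \right)} = \left(0 + 1\right) \left(5 + m\right) = 1 \left(5 + m\right) = 5 + m$)
$u{\left(-9 \right)} 16 = \left(5 - 9\right) 16 = \left(-4\right) 16 = -64$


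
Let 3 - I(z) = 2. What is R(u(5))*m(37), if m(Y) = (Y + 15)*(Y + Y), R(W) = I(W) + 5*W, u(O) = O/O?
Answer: 23088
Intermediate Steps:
u(O) = 1
I(z) = 1 (I(z) = 3 - 1*2 = 3 - 2 = 1)
R(W) = 1 + 5*W
m(Y) = 2*Y*(15 + Y) (m(Y) = (15 + Y)*(2*Y) = 2*Y*(15 + Y))
R(u(5))*m(37) = (1 + 5*1)*(2*37*(15 + 37)) = (1 + 5)*(2*37*52) = 6*3848 = 23088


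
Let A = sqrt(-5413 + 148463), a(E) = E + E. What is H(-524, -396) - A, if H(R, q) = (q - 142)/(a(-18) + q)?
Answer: 269/216 - 5*sqrt(5722) ≈ -376.97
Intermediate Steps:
a(E) = 2*E
H(R, q) = (-142 + q)/(-36 + q) (H(R, q) = (q - 142)/(2*(-18) + q) = (-142 + q)/(-36 + q))
A = 5*sqrt(5722) (A = sqrt(143050) = 5*sqrt(5722) ≈ 378.22)
H(-524, -396) - A = (-142 - 396)/(-36 - 396) - 5*sqrt(5722) = -538/(-432) - 5*sqrt(5722) = -1/432*(-538) - 5*sqrt(5722) = 269/216 - 5*sqrt(5722)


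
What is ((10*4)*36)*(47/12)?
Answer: 5640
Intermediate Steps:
((10*4)*36)*(47/12) = (40*36)*(47*(1/12)) = 1440*(47/12) = 5640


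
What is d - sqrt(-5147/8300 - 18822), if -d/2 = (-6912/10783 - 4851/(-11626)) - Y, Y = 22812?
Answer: 2859812410875/62681579 - I*sqrt(12966903001)/830 ≈ 45624.0 - 137.2*I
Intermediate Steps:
d = 2859812410875/62681579 (d = -2*((-6912/10783 - 4851/(-11626)) - 1*22812) = -2*((-6912*1/10783 - 4851*(-1/11626)) - 22812) = -2*((-6912/10783 + 4851/11626) - 22812) = -2*(-28050579/125363158 - 22812) = -2*(-2859812410875/125363158) = 2859812410875/62681579 ≈ 45624.)
d - sqrt(-5147/8300 - 18822) = 2859812410875/62681579 - sqrt(-5147/8300 - 18822) = 2859812410875/62681579 - sqrt(-156227747/8300) = 2859812410875/62681579 - I*sqrt(12966903001)/830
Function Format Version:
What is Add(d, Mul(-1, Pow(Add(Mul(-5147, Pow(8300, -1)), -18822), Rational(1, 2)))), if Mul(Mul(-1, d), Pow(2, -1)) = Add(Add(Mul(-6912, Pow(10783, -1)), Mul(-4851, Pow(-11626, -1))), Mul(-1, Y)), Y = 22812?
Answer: Add(Rational(2859812410875, 62681579), Mul(Rational(-1, 830), I, Pow(12966903001, Rational(1, 2)))) ≈ Add(45624., Mul(-137.20, I))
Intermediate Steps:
d = Rational(2859812410875, 62681579) (d = Mul(-2, Add(Add(Mul(-6912, Pow(10783, -1)), Mul(-4851, Pow(-11626, -1))), Mul(-1, 22812))) = Mul(-2, Add(Add(Mul(-6912, Rational(1, 10783)), Mul(-4851, Rational(-1, 11626))), -22812)) = Mul(-2, Add(Add(Rational(-6912, 10783), Rational(4851, 11626)), -22812)) = Mul(-2, Add(Rational(-28050579, 125363158), -22812)) = Mul(-2, Rational(-2859812410875, 125363158)) = Rational(2859812410875, 62681579) ≈ 45624.)
Add(d, Mul(-1, Pow(Add(Mul(-5147, Pow(8300, -1)), -18822), Rational(1, 2)))) = Add(Rational(2859812410875, 62681579), Mul(-1, Pow(Add(Mul(-5147, Pow(8300, -1)), -18822), Rational(1, 2)))) = Add(Rational(2859812410875, 62681579), Mul(-1, Pow(Add(Mul(-5147, Rational(1, 8300)), -18822), Rational(1, 2)))) = Add(Rational(2859812410875, 62681579), Mul(-1, Pow(Add(Rational(-5147, 8300), -18822), Rational(1, 2)))) = Add(Rational(2859812410875, 62681579), Mul(-1, Pow(Rational(-156227747, 8300), Rational(1, 2)))) = Add(Rational(2859812410875, 62681579), Mul(-1, Mul(Rational(1, 830), I, Pow(12966903001, Rational(1, 2))))) = Add(Rational(2859812410875, 62681579), Mul(Rational(-1, 830), I, Pow(12966903001, Rational(1, 2))))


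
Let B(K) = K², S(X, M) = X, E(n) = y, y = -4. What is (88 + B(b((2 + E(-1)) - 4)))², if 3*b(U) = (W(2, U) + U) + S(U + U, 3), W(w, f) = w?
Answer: 1098304/81 ≈ 13559.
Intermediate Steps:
E(n) = -4
b(U) = ⅔ + U (b(U) = ((2 + U) + (U + U))/3 = ((2 + U) + 2*U)/3 = (2 + 3*U)/3 = ⅔ + U)
(88 + B(b((2 + E(-1)) - 4)))² = (88 + (⅔ + ((2 - 4) - 4))²)² = (88 + (⅔ + (-2 - 4))²)² = (88 + (⅔ - 6)²)² = (88 + (-16/3)²)² = (88 + 256/9)² = (1048/9)² = 1098304/81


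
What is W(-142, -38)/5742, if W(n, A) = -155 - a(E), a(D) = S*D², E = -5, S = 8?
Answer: -355/5742 ≈ -0.061825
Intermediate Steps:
a(D) = 8*D²
W(n, A) = -355 (W(n, A) = -155 - 8*(-5)² = -155 - 8*25 = -155 - 1*200 = -155 - 200 = -355)
W(-142, -38)/5742 = -355/5742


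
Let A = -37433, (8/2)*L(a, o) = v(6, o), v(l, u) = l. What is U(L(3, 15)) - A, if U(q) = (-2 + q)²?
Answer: 149733/4 ≈ 37433.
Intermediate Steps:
L(a, o) = 3/2 (L(a, o) = (¼)*6 = 3/2)
U(L(3, 15)) - A = (-2 + 3/2)² - 1*(-37433) = (-½)² + 37433 = ¼ + 37433 = 149733/4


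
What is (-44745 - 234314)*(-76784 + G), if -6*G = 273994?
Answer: 102512044591/3 ≈ 3.4171e+10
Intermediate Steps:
G = -136997/3 (G = -1/6*273994 = -136997/3 ≈ -45666.)
(-44745 - 234314)*(-76784 + G) = (-44745 - 234314)*(-76784 - 136997/3) = -279059*(-367349/3) = 102512044591/3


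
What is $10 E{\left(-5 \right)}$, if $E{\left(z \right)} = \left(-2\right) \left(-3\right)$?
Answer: $60$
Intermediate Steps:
$E{\left(z \right)} = 6$
$10 E{\left(-5 \right)} = 10 \cdot 6 = 60$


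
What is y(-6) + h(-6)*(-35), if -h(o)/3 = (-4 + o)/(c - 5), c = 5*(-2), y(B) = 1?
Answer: 71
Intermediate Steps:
c = -10
h(o) = -⅘ + o/5 (h(o) = -3*(-4 + o)/(-10 - 5) = -3*(-4 + o)/(-15) = -3*(-4 + o)*(-1)/15 = -3*(4/15 - o/15) = -⅘ + o/5)
y(-6) + h(-6)*(-35) = 1 + (-⅘ + (⅕)*(-6))*(-35) = 1 + (-⅘ - 6/5)*(-35) = 1 - 2*(-35) = 1 + 70 = 71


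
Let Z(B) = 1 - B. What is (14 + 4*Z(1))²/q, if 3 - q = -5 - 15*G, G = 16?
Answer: 49/62 ≈ 0.79032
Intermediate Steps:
q = 248 (q = 3 - (-5 - 15*16) = 3 - (-5 - 240) = 3 - 1*(-245) = 3 + 245 = 248)
(14 + 4*Z(1))²/q = (14 + 4*(1 - 1*1))²/248 = (14 + 4*(1 - 1))²*(1/248) = (14 + 4*0)²*(1/248) = (14 + 0)²*(1/248) = 14²*(1/248) = 196*(1/248) = 49/62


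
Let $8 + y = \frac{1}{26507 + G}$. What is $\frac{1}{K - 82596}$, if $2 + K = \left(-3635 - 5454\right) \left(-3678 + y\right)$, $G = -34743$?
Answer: $\frac{8236}{275242648705} \approx 2.9923 \cdot 10^{-8}$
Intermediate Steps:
$y = - \frac{65889}{8236}$ ($y = -8 + \frac{1}{26507 - 34743} = -8 + \frac{1}{-8236} = -8 - \frac{1}{8236} = - \frac{65889}{8236} \approx -8.0001$)
$K = \frac{275922909361}{8236}$ ($K = -2 + \left(-3635 - 5454\right) \left(-3678 - \frac{65889}{8236}\right) = -2 - - \frac{275922925833}{8236} = -2 + \frac{275922925833}{8236} = \frac{275922909361}{8236} \approx 3.3502 \cdot 10^{7}$)
$\frac{1}{K - 82596} = \frac{1}{\frac{275922909361}{8236} - 82596} = \frac{1}{\frac{275242648705}{8236}} = \frac{8236}{275242648705}$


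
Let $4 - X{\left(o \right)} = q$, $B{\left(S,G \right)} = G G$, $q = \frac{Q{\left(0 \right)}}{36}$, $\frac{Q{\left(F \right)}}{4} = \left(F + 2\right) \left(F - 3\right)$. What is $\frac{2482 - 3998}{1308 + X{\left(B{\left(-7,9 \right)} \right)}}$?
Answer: $- \frac{2274}{1969} \approx -1.1549$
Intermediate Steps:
$Q{\left(F \right)} = 4 \left(-3 + F\right) \left(2 + F\right)$ ($Q{\left(F \right)} = 4 \left(F + 2\right) \left(F - 3\right) = 4 \left(2 + F\right) \left(-3 + F\right) = 4 \left(-3 + F\right) \left(2 + F\right)$)
$q = - \frac{2}{3}$ ($q = \frac{-24 - 0 + 4 \cdot 0^{2}}{36} = \left(-24 + 0 + 4 \cdot 0\right) \frac{1}{36} = \left(-24 + 0 + 0\right) \frac{1}{36} = \left(-24\right) \frac{1}{36} = - \frac{2}{3} \approx -0.66667$)
$B{\left(S,G \right)} = G^{2}$
$X{\left(o \right)} = \frac{14}{3}$ ($X{\left(o \right)} = 4 - - \frac{2}{3} = 4 + \frac{2}{3} = \frac{14}{3}$)
$\frac{2482 - 3998}{1308 + X{\left(B{\left(-7,9 \right)} \right)}} = \frac{2482 - 3998}{1308 + \frac{14}{3}} = - \frac{1516}{\frac{3938}{3}} = \left(-1516\right) \frac{3}{3938} = - \frac{2274}{1969}$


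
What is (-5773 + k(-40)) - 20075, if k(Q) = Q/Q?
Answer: -25847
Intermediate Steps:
k(Q) = 1
(-5773 + k(-40)) - 20075 = (-5773 + 1) - 20075 = -5772 - 20075 = -25847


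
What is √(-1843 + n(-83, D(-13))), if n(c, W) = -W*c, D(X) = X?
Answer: I*√2922 ≈ 54.056*I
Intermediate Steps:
n(c, W) = -W*c
√(-1843 + n(-83, D(-13))) = √(-1843 - 1*(-13)*(-83)) = √(-1843 - 1079) = √(-2922) = I*√2922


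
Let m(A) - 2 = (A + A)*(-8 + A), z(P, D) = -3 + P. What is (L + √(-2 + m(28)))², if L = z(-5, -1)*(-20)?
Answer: 26720 + 1280*√70 ≈ 37429.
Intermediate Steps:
L = 160 (L = (-3 - 5)*(-20) = -8*(-20) = 160)
m(A) = 2 + 2*A*(-8 + A) (m(A) = 2 + (A + A)*(-8 + A) = 2 + (2*A)*(-8 + A) = 2 + 2*A*(-8 + A))
(L + √(-2 + m(28)))² = (160 + √(-2 + (2 - 16*28 + 2*28²)))² = (160 + √(-2 + (2 - 448 + 2*784)))² = (160 + √(-2 + (2 - 448 + 1568)))² = (160 + √(-2 + 1122))² = (160 + √1120)² = (160 + 4*√70)²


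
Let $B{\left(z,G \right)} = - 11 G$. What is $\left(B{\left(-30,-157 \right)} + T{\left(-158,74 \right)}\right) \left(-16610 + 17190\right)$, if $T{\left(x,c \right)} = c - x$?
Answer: $1136220$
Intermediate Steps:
$\left(B{\left(-30,-157 \right)} + T{\left(-158,74 \right)}\right) \left(-16610 + 17190\right) = \left(\left(-11\right) \left(-157\right) + \left(74 - -158\right)\right) \left(-16610 + 17190\right) = \left(1727 + \left(74 + 158\right)\right) 580 = \left(1727 + 232\right) 580 = 1959 \cdot 580 = 1136220$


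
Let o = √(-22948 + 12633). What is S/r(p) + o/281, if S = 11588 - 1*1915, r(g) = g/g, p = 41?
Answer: 9673 + I*√10315/281 ≈ 9673.0 + 0.36143*I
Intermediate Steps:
r(g) = 1
o = I*√10315 (o = √(-10315) = I*√10315 ≈ 101.56*I)
S = 9673 (S = 11588 - 1915 = 9673)
S/r(p) + o/281 = 9673/1 + (I*√10315)/281 = 9673*1 + (I*√10315)*(1/281) = 9673 + I*√10315/281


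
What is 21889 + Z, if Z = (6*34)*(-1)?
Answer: 21685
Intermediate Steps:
Z = -204 (Z = 204*(-1) = -204)
21889 + Z = 21889 - 204 = 21685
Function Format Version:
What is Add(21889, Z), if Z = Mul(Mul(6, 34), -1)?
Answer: 21685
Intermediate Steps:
Z = -204 (Z = Mul(204, -1) = -204)
Add(21889, Z) = Add(21889, -204) = 21685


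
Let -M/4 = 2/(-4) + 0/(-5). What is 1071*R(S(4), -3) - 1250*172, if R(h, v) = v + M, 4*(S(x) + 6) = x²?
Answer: -216071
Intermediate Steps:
S(x) = -6 + x²/4
M = 2 (M = -4*(2/(-4) + 0/(-5)) = -4*(2*(-¼) + 0*(-⅕)) = -4*(-½ + 0) = -4*(-½) = 2)
R(h, v) = 2 + v (R(h, v) = v + 2 = 2 + v)
1071*R(S(4), -3) - 1250*172 = 1071*(2 - 3) - 1250*172 = 1071*(-1) - 1*215000 = -1071 - 215000 = -216071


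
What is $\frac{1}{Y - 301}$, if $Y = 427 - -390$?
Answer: $\frac{1}{516} \approx 0.001938$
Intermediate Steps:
$Y = 817$ ($Y = 427 + 390 = 817$)
$\frac{1}{Y - 301} = \frac{1}{817 - 301} = \frac{1}{516}$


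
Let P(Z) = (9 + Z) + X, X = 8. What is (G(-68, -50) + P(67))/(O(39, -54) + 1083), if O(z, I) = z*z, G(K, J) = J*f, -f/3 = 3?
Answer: 89/434 ≈ 0.20507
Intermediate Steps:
f = -9 (f = -3*3 = -9)
P(Z) = 17 + Z (P(Z) = (9 + Z) + 8 = 17 + Z)
G(K, J) = -9*J (G(K, J) = J*(-9) = -9*J)
O(z, I) = z²
(G(-68, -50) + P(67))/(O(39, -54) + 1083) = (-9*(-50) + (17 + 67))/(39² + 1083) = (450 + 84)/(1521 + 1083) = 534/2604 = 534*(1/2604) = 89/434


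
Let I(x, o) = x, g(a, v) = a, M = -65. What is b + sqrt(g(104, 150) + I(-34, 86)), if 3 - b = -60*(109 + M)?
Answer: 2643 + sqrt(70) ≈ 2651.4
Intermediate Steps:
b = 2643 (b = 3 - (-60)*(109 - 65) = 3 - (-60)*44 = 3 - 1*(-2640) = 3 + 2640 = 2643)
b + sqrt(g(104, 150) + I(-34, 86)) = 2643 + sqrt(104 - 34) = 2643 + sqrt(70)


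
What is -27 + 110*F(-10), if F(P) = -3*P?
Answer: 3273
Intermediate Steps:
-27 + 110*F(-10) = -27 + 110*(-3*(-10)) = -27 + 110*30 = -27 + 3300 = 3273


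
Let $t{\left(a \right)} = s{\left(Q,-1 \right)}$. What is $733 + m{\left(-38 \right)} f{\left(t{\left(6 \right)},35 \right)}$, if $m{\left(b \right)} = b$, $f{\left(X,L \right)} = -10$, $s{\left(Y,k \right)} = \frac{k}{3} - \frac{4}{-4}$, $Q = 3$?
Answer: $1113$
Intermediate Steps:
$s{\left(Y,k \right)} = 1 + \frac{k}{3}$ ($s{\left(Y,k \right)} = k \frac{1}{3} - -1 = \frac{k}{3} + 1 = 1 + \frac{k}{3}$)
$t{\left(a \right)} = \frac{2}{3}$ ($t{\left(a \right)} = 1 + \frac{1}{3} \left(-1\right) = 1 - \frac{1}{3} = \frac{2}{3}$)
$733 + m{\left(-38 \right)} f{\left(t{\left(6 \right)},35 \right)} = 733 - -380 = 733 + 380 = 1113$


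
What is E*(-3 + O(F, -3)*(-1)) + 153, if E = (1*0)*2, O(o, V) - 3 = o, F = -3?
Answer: 153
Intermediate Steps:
O(o, V) = 3 + o
E = 0 (E = 0*2 = 0)
E*(-3 + O(F, -3)*(-1)) + 153 = 0*(-3 + (3 - 3)*(-1)) + 153 = 0*(-3 + 0*(-1)) + 153 = 0*(-3 + 0) + 153 = 0*(-3) + 153 = 0 + 153 = 153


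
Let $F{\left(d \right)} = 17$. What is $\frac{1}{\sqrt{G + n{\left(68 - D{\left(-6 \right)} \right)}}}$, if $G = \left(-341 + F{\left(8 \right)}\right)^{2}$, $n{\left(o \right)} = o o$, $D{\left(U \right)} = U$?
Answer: $\frac{\sqrt{27613}}{55226} \approx 0.0030089$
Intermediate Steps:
$n{\left(o \right)} = o^{2}$
$G = 104976$ ($G = \left(-341 + 17\right)^{2} = \left(-324\right)^{2} = 104976$)
$\frac{1}{\sqrt{G + n{\left(68 - D{\left(-6 \right)} \right)}}} = \frac{1}{\sqrt{104976 + \left(68 - -6\right)^{2}}} = \frac{1}{\sqrt{104976 + \left(68 + 6\right)^{2}}} = \frac{1}{\sqrt{104976 + 74^{2}}} = \frac{1}{\sqrt{104976 + 5476}} = \frac{1}{\sqrt{110452}} = \frac{1}{2 \sqrt{27613}} = \frac{\sqrt{27613}}{55226}$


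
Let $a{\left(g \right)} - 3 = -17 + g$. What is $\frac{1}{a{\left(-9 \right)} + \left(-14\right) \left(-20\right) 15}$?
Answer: $\frac{1}{4177} \approx 0.00023941$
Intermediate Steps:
$a{\left(g \right)} = -14 + g$ ($a{\left(g \right)} = 3 + \left(-17 + g\right) = -14 + g$)
$\frac{1}{a{\left(-9 \right)} + \left(-14\right) \left(-20\right) 15} = \frac{1}{\left(-14 - 9\right) + \left(-14\right) \left(-20\right) 15} = \frac{1}{-23 + 280 \cdot 15} = \frac{1}{-23 + 4200} = \frac{1}{4177}$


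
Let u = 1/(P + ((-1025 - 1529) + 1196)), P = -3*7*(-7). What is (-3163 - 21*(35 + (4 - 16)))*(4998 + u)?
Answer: -22067695742/1211 ≈ -1.8223e+7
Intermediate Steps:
P = 147 (P = -21*(-7) = 147)
u = -1/1211 (u = 1/(147 + ((-1025 - 1529) + 1196)) = 1/(147 + (-2554 + 1196)) = 1/(147 - 1358) = 1/(-1211) = -1/1211 ≈ -0.00082576)
(-3163 - 21*(35 + (4 - 16)))*(4998 + u) = (-3163 - 21*(35 + (4 - 16)))*(4998 - 1/1211) = (-3163 - 21*(35 - 12))*(6052577/1211) = (-3163 - 21*23)*(6052577/1211) = (-3163 - 483)*(6052577/1211) = -3646*6052577/1211 = -22067695742/1211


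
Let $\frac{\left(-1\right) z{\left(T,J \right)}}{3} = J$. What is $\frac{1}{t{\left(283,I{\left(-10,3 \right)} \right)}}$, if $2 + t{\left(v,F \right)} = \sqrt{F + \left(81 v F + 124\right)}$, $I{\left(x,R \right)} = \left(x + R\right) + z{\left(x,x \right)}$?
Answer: $\frac{1}{263686} + \frac{\sqrt{32961}}{131843} \approx 0.0013808$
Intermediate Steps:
$z{\left(T,J \right)} = - 3 J$
$I{\left(x,R \right)} = R - 2 x$ ($I{\left(x,R \right)} = \left(x + R\right) - 3 x = \left(R + x\right) - 3 x = R - 2 x$)
$t{\left(v,F \right)} = -2 + \sqrt{124 + F + 81 F v}$ ($t{\left(v,F \right)} = -2 + \sqrt{F + \left(81 v F + 124\right)} = -2 + \sqrt{F + \left(81 F v + 124\right)} = -2 + \sqrt{F + \left(124 + 81 F v\right)} = -2 + \sqrt{124 + F + 81 F v}$)
$\frac{1}{t{\left(283,I{\left(-10,3 \right)} \right)}} = \frac{1}{-2 + \sqrt{124 + \left(3 - -20\right) + 81 \left(3 - -20\right) 283}} = \frac{1}{-2 + \sqrt{124 + \left(3 + 20\right) + 81 \left(3 + 20\right) 283}} = \frac{1}{-2 + \sqrt{124 + 23 + 81 \cdot 23 \cdot 283}} = \frac{1}{-2 + \sqrt{124 + 23 + 527229}} = \frac{1}{-2 + \sqrt{527376}} = \frac{1}{-2 + 4 \sqrt{32961}}$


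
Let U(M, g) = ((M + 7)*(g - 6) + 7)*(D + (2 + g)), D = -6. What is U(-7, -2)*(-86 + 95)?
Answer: -378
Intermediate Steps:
U(M, g) = (-4 + g)*(7 + (-6 + g)*(7 + M)) (U(M, g) = ((M + 7)*(g - 6) + 7)*(-6 + (2 + g)) = ((7 + M)*(-6 + g) + 7)*(-4 + g) = ((-6 + g)*(7 + M) + 7)*(-4 + g) = (7 + (-6 + g)*(7 + M))*(-4 + g) = (-4 + g)*(7 + (-6 + g)*(7 + M)))
U(-7, -2)*(-86 + 95) = (140 - 63*(-2) + 7*(-2)² + 24*(-7) - 7*(-2)² - 10*(-7)*(-2))*(-86 + 95) = (140 + 126 + 7*4 - 168 - 7*4 - 140)*9 = (140 + 126 + 28 - 168 - 28 - 140)*9 = -42*9 = -378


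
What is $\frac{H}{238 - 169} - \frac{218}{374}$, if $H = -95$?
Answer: $- \frac{25286}{12903} \approx -1.9597$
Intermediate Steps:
$\frac{H}{238 - 169} - \frac{218}{374} = - \frac{95}{238 - 169} - \frac{218}{374} = - \frac{95}{238 - 169} - \frac{109}{187} = - \frac{95}{69} - \frac{109}{187} = - \frac{25286}{12903}$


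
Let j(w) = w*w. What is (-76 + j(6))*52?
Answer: -2080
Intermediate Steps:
j(w) = w²
(-76 + j(6))*52 = (-76 + 6²)*52 = (-76 + 36)*52 = -40*52 = -2080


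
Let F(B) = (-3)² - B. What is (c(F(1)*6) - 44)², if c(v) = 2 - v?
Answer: 8100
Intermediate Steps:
F(B) = 9 - B
(c(F(1)*6) - 44)² = ((2 - (9 - 1*1)*6) - 44)² = ((2 - (9 - 1)*6) - 44)² = ((2 - 8*6) - 44)² = ((2 - 1*48) - 44)² = ((2 - 48) - 44)² = (-46 - 44)² = (-90)² = 8100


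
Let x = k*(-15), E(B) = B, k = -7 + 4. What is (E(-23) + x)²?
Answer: 484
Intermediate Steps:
k = -3
x = 45 (x = -3*(-15) = 45)
(E(-23) + x)² = (-23 + 45)² = 22² = 484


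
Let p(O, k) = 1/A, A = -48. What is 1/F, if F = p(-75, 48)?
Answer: -48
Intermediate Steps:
p(O, k) = -1/48 (p(O, k) = 1/(-48) = -1/48)
F = -1/48 ≈ -0.020833
1/F = 1/(-1/48) = -48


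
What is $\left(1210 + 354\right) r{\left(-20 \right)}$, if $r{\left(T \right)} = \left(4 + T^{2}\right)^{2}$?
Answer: $255269824$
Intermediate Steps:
$\left(1210 + 354\right) r{\left(-20 \right)} = \left(1210 + 354\right) \left(4 + \left(-20\right)^{2}\right)^{2} = 1564 \left(4 + 400\right)^{2} = 1564 \cdot 404^{2} = 1564 \cdot 163216 = 255269824$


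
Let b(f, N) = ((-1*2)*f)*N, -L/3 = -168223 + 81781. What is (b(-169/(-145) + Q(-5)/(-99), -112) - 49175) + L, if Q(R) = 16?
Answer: 3019945669/14355 ≈ 2.1038e+5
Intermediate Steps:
L = 259326 (L = -3*(-168223 + 81781) = -3*(-86442) = 259326)
b(f, N) = -2*N*f (b(f, N) = (-2*f)*N = -2*N*f)
(b(-169/(-145) + Q(-5)/(-99), -112) - 49175) + L = (-2*(-112)*(-169/(-145) + 16/(-99)) - 49175) + 259326 = (-2*(-112)*(-169*(-1/145) + 16*(-1/99)) - 49175) + 259326 = (-2*(-112)*(169/145 - 16/99) - 49175) + 259326 = (-2*(-112)*14411/14355 - 49175) + 259326 = (3228064/14355 - 49175) + 259326 = -702679061/14355 + 259326 = 3019945669/14355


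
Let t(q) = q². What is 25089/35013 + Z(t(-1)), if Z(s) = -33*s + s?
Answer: -365109/11671 ≈ -31.283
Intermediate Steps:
Z(s) = -32*s
25089/35013 + Z(t(-1)) = 25089/35013 - 32*(-1)² = 25089*(1/35013) - 32*1 = 8363/11671 - 32 = -365109/11671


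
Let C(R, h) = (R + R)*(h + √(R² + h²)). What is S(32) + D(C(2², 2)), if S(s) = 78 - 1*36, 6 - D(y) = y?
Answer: 32 - 16*√5 ≈ -3.7771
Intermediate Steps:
C(R, h) = 2*R*(h + √(R² + h²)) (C(R, h) = (2*R)*(h + √(R² + h²)) = 2*R*(h + √(R² + h²)))
D(y) = 6 - y
S(s) = 42 (S(s) = 78 - 36 = 42)
S(32) + D(C(2², 2)) = 42 + (6 - 2*2²*(2 + √((2²)² + 2²))) = 42 + (6 - 2*4*(2 + √(4² + 4))) = 42 + (6 - 2*4*(2 + √(16 + 4))) = 42 + (6 - 2*4*(2 + √20)) = 42 + (6 - 2*4*(2 + 2*√5)) = 42 + (6 - (16 + 16*√5)) = 42 + (6 + (-16 - 16*√5)) = 42 + (-10 - 16*√5) = 32 - 16*√5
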